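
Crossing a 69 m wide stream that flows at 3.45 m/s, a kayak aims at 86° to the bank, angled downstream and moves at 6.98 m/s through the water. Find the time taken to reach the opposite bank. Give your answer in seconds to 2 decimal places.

9.91 s

The component of the kayak's velocity perpendicular to the bank is 6.98 × sin 86° = 6.963 m/s.
The current is parallel to the bank, so it does not affect the crossing time.
Time = 69 / 6.963 = 9.910 s.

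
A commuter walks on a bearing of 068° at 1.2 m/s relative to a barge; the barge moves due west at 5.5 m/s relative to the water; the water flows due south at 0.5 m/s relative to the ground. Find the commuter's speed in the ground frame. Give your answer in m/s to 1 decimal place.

In east/north components (m/s): commuter relative to barge = (1.113, 0.450); barge relative to water = (-5.500, 0.000); water relative to ground = (0.000, -0.500).
Sum = (-4.387, -0.050) m/s.
Speed = |(-4.387, -0.050)| = 4.388 m/s.

4.4 m/s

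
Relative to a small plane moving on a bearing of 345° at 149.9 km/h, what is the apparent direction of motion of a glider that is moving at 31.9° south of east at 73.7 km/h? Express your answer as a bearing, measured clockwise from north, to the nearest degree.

Taking east as x and north as y: glider velocity = (62.569, -38.946) km/h; small plane velocity = (-38.797, 144.792) km/h.
Velocity of glider relative to small plane = (62.569, -38.946) − (-38.797, 144.792) = (101.366, -183.738) km/h.
Bearing = atan2(101.37, -183.74) = 151.11° clockwise from north.

151°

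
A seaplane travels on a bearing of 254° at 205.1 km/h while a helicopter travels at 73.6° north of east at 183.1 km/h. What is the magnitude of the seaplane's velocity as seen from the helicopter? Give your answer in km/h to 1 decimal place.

Taking east as x and north as y: seaplane velocity = (-197.155, -56.533) km/h; helicopter velocity = (51.697, 175.650) km/h.
Velocity of seaplane relative to helicopter = (-197.155, -56.533) − (51.697, 175.650) = (-248.851, -232.184) km/h.
Magnitude = |(-248.851, -232.184)| = 340.347 km/h.

340.3 km/h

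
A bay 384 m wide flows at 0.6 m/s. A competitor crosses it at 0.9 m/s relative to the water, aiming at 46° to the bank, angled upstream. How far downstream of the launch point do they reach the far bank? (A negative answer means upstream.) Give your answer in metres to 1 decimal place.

Perpendicular speed = 0.647 m/s; crossing time = 384 / 0.647 = 593.136 s.
Net downstream speed = -0.025 m/s.
Drift = -0.025 × 593.136 = -14.943 m (upstream).

-14.9 m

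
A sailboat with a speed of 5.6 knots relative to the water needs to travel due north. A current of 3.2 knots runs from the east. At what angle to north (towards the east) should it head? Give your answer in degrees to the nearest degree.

The current pushes perpendicular to the desired track; the heading must have a component into the current equal to 3.2 knots: 5.6 sin θ = 3.2.
sin θ = 0.5714, so θ = 34.850°.

35°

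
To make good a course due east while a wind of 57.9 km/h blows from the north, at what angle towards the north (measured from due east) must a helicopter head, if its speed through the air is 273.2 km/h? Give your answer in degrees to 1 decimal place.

12.2°

The wind pushes perpendicular to the desired track; the heading must have a component into the wind equal to 57.9 km/h: 273.2 sin θ = 57.9.
sin θ = 0.2119, so θ = 12.236°.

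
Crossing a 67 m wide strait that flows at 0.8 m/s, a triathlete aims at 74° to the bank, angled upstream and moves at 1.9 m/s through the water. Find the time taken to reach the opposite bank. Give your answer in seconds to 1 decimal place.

36.7 s

The component of the triathlete's velocity perpendicular to the bank is 1.9 × sin 74° = 1.826 m/s.
The flow acts along the bank and has no component across it.
Time = 67 / 1.826 = 36.684 s.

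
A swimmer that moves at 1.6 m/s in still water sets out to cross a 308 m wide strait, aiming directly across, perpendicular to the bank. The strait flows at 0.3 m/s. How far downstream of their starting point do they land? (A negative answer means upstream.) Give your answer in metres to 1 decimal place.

57.8 m

Perpendicular speed = 1.600 m/s; crossing time = 308 / 1.600 = 192.500 s.
Net downstream speed = 0.300 m/s.
Drift = 0.300 × 192.500 = 57.750 m (downstream).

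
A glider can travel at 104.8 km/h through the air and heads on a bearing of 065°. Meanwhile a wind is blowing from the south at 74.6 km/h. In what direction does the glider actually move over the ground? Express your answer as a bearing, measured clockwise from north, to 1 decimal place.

Taking east as x and north as y: velocity relative to the air = (94.981, 44.290) km/h; the air relative to ground = (0.000, 74.600) km/h.
Velocity relative to ground = (94.981, 44.290) + (0.000, 74.600) = (94.981, 118.890) km/h.
Bearing = atan2(94.98, 118.89) = 38.62° clockwise from north.

038.6°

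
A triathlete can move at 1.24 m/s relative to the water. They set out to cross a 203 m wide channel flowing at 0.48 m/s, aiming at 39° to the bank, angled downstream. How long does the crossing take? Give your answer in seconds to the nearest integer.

260 s

The component of the triathlete's velocity perpendicular to the bank is 1.24 × sin 39° = 0.780 m/s.
Only the cross-stream component determines the crossing time; the current contributes nothing perpendicular to the bank.
Time = 203 / 0.780 = 260.137 s.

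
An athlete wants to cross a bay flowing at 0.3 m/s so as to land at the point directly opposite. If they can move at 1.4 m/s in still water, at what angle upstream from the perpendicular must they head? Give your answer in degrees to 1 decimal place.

12.4°

To cancel the current, the upstream component of the athlete's velocity must equal the flow: 1.4 sin θ = 0.3.
sin θ = 0.3 / 1.4 = 0.2143.
θ = arcsin(0.2143) = 12.374°.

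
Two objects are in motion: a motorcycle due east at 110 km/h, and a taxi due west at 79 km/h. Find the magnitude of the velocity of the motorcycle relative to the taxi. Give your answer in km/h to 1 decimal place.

Taking east as x and north as y: motorcycle velocity = (110.000, 0.000) km/h; taxi velocity = (-79.000, 0.000) km/h.
Velocity of motorcycle relative to taxi = (110.000, 0.000) − (-79.000, 0.000) = (189.000, 0.000) km/h.
Magnitude = |(189.000, 0.000)| = 189.000 km/h.

189.0 km/h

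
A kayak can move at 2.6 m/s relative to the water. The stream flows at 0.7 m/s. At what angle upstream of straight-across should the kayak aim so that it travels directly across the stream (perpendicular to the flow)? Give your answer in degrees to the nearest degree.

To cancel the current, the upstream component of the kayak's velocity must equal the flow: 2.6 sin θ = 0.7.
sin θ = 0.7 / 2.6 = 0.2692.
θ = arcsin(0.2692) = 15.618°.

16°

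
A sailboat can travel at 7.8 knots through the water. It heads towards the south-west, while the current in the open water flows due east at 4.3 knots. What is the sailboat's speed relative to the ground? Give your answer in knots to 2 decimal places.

5.65 knots

Taking east as x and north as y: velocity relative to the water = (-5.515, -5.515) knots; the water relative to ground = (4.300, 0.000) knots.
Velocity relative to ground = (-5.515, -5.515) + (4.300, 0.000) = (-1.215, -5.515) knots.
Speed = |(-1.215, -5.515)| = 5.648 knots.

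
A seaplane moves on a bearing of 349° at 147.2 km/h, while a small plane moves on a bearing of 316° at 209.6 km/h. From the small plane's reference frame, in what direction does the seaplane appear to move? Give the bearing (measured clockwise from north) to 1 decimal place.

093.1°

Taking east as x and north as y: seaplane velocity = (-28.087, 144.496) km/h; small plane velocity = (-145.600, 150.774) km/h.
Velocity of seaplane relative to small plane = (-28.087, 144.496) − (-145.600, 150.774) = (117.513, -6.278) km/h.
Bearing = atan2(117.51, -6.28) = 93.06° clockwise from north.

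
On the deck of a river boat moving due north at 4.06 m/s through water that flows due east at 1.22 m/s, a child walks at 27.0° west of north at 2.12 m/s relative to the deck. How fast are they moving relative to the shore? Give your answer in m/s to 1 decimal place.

In east/north components (m/s): child relative to river boat = (-0.962, 1.889); river boat relative to water = (0.000, 4.060); water relative to ground = (1.220, 0.000).
Sum = (0.258, 5.949) m/s.
Speed = |(0.258, 5.949)| = 5.955 m/s.

6.0 m/s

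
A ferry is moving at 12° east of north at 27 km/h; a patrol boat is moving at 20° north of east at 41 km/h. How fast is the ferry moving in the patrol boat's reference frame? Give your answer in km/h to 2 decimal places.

35.17 km/h

Taking east as x and north as y: ferry velocity = (5.614, 26.410) km/h; patrol boat velocity = (38.527, 14.023) km/h.
Velocity of ferry relative to patrol boat = (5.614, 26.410) − (38.527, 14.023) = (-32.914, 12.387) km/h.
Magnitude = |(-32.914, 12.387)| = 35.168 km/h.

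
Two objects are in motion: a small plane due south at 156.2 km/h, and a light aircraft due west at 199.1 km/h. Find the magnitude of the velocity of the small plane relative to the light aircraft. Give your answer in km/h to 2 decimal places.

253.06 km/h

Taking east as x and north as y: small plane velocity = (0.000, -156.200) km/h; light aircraft velocity = (-199.100, 0.000) km/h.
Velocity of small plane relative to light aircraft = (0.000, -156.200) − (-199.100, 0.000) = (199.100, -156.200) km/h.
Magnitude = |(199.100, -156.200)| = 253.060 km/h.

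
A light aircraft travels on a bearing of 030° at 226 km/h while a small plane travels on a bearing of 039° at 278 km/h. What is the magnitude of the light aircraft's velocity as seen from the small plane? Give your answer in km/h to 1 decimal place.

65.2 km/h

Taking east as x and north as y: light aircraft velocity = (113.000, 195.722) km/h; small plane velocity = (174.951, 216.047) km/h.
Velocity of light aircraft relative to small plane = (113.000, 195.722) − (174.951, 216.047) = (-61.951, -20.325) km/h.
Magnitude = |(-61.951, -20.325)| = 65.200 km/h.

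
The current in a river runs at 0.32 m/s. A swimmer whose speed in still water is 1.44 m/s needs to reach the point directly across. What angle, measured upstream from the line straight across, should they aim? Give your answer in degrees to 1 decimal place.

12.8°

To cancel the current, the upstream component of the swimmer's velocity must equal the flow: 1.44 sin θ = 0.32.
sin θ = 0.32 / 1.44 = 0.2222.
θ = arcsin(0.2222) = 12.840°.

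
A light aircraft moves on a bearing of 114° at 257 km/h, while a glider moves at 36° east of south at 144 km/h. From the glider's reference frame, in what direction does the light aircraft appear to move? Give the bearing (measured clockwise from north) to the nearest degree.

Taking east as x and north as y: light aircraft velocity = (234.781, -104.531) km/h; glider velocity = (84.641, -116.498) km/h.
Velocity of light aircraft relative to glider = (234.781, -104.531) − (84.641, -116.498) = (150.140, 11.967) km/h.
Bearing = atan2(150.14, 11.97) = 85.44° clockwise from north.

085°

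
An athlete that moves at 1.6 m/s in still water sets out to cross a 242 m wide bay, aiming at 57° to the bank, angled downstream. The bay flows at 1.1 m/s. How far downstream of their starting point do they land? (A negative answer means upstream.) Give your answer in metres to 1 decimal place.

355.5 m

Perpendicular speed = 1.342 m/s; crossing time = 242 / 1.342 = 180.345 s.
Net downstream speed = 1.971 m/s.
Drift = 1.971 × 180.345 = 355.536 m (downstream).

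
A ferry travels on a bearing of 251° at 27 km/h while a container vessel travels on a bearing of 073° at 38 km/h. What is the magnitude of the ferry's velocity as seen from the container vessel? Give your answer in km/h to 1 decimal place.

65.0 km/h

Taking east as x and north as y: ferry velocity = (-25.529, -8.790) km/h; container vessel velocity = (36.340, 11.110) km/h.
Velocity of ferry relative to container vessel = (-25.529, -8.790) − (36.340, 11.110) = (-61.869, -19.900) km/h.
Magnitude = |(-61.869, -19.900)| = 64.990 km/h.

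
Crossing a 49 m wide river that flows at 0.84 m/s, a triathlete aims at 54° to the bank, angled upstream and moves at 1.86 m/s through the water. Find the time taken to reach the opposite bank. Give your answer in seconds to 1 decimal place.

The component of the triathlete's velocity perpendicular to the bank is 1.86 × sin 54° = 1.505 m/s.
The current is parallel to the bank, so it does not affect the crossing time.
Time = 49 / 1.505 = 32.563 s.

32.6 s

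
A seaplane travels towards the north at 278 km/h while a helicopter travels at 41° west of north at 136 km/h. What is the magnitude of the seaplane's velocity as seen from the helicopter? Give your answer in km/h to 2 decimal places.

Taking east as x and north as y: seaplane velocity = (0.000, 278.000) km/h; helicopter velocity = (-89.224, 102.641) km/h.
Velocity of seaplane relative to helicopter = (0.000, 278.000) − (-89.224, 102.641) = (89.224, 175.359) km/h.
Magnitude = |(89.224, 175.359)| = 196.753 km/h.

196.75 km/h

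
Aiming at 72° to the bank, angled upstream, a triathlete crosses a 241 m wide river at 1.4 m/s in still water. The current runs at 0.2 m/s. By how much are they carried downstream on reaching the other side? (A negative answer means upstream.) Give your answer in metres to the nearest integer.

Perpendicular speed = 1.331 m/s; crossing time = 241 / 1.331 = 181.002 s.
Net downstream speed = -0.233 m/s.
Drift = -0.233 × 181.002 = -42.105 m (upstream).

-42 m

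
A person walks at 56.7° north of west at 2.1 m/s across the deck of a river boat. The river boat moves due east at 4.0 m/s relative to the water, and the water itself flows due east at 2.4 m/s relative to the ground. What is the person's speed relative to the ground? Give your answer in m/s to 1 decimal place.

5.5 m/s

In east/north components (m/s): person relative to river boat = (-1.153, 1.755); river boat relative to water = (4.000, 0.000); water relative to ground = (2.400, 0.000).
Sum = (5.247, 1.755) m/s.
Speed = |(5.247, 1.755)| = 5.533 m/s.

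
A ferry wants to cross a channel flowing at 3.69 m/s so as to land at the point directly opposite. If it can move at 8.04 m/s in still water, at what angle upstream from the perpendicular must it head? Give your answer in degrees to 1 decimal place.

To cancel the current, the upstream component of the ferry's velocity must equal the flow: 8.04 sin θ = 3.69.
sin θ = 3.69 / 8.04 = 0.4590.
θ = arcsin(0.4590) = 27.320°.

27.3°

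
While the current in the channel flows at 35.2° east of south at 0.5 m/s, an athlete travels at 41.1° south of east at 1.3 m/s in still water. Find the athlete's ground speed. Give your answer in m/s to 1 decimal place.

Taking east as x and north as y: velocity relative to the water = (0.980, -0.855) m/s; the water relative to ground = (0.288, -0.409) m/s.
Velocity relative to ground = (0.980, -0.855) + (0.288, -0.409) = (1.268, -1.263) m/s.
Speed = |(1.268, -1.263)| = 1.790 m/s.

1.8 m/s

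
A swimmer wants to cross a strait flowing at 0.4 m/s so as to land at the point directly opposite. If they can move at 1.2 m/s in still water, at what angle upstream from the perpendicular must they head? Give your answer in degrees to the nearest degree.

19°

To cancel the current, the upstream component of the swimmer's velocity must equal the flow: 1.2 sin θ = 0.4.
sin θ = 0.4 / 1.2 = 0.3333.
θ = arcsin(0.3333) = 19.471°.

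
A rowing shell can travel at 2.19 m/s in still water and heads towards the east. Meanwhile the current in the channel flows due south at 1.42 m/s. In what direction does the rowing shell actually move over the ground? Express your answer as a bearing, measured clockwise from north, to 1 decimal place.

Taking east as x and north as y: velocity relative to the water = (2.190, 0.000) m/s; the water relative to ground = (0.000, -1.420) m/s.
Velocity relative to ground = (2.190, 0.000) + (0.000, -1.420) = (2.190, -1.420) m/s.
Bearing = atan2(2.19, -1.42) = 122.96° clockwise from north.

123.0°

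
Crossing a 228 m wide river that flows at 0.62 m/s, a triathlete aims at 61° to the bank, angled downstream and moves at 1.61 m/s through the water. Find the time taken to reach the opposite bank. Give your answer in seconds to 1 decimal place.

161.9 s

The component of the triathlete's velocity perpendicular to the bank is 1.61 × sin 61° = 1.408 m/s.
The flow acts along the bank and has no component across it.
Time = 228 / 1.408 = 161.916 s.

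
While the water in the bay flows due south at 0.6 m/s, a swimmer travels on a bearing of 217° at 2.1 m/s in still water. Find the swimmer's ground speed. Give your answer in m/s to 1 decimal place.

Taking east as x and north as y: velocity relative to the water = (-1.264, -1.677) m/s; the water relative to ground = (0.000, -0.600) m/s.
Velocity relative to ground = (-1.264, -1.677) + (0.000, -0.600) = (-1.264, -2.277) m/s.
Speed = |(-1.264, -2.277)| = 2.604 m/s.

2.6 m/s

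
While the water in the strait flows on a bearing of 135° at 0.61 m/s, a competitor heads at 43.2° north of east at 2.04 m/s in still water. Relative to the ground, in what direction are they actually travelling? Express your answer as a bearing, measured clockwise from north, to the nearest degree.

063°

Taking east as x and north as y: velocity relative to the water = (1.487, 1.396) m/s; the water relative to ground = (0.431, -0.431) m/s.
Velocity relative to ground = (1.487, 1.396) + (0.431, -0.431) = (1.918, 0.965) m/s.
Bearing = atan2(1.92, 0.97) = 63.29° clockwise from north.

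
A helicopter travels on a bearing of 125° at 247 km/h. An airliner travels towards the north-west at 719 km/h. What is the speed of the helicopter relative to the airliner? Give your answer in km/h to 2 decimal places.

Taking east as x and north as y: helicopter velocity = (202.331, -141.673) km/h; airliner velocity = (-508.410, 508.410) km/h.
Velocity of helicopter relative to airliner = (202.331, -141.673) − (-508.410, 508.410) = (710.740, -650.083) km/h.
Magnitude = |(710.740, -650.083)| = 963.203 km/h.

963.20 km/h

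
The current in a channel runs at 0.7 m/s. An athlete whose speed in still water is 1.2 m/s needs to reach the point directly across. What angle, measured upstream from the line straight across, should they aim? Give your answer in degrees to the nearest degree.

To cancel the current, the upstream component of the athlete's velocity must equal the flow: 1.2 sin θ = 0.7.
sin θ = 0.7 / 1.2 = 0.5833.
θ = arcsin(0.5833) = 35.685°.

36°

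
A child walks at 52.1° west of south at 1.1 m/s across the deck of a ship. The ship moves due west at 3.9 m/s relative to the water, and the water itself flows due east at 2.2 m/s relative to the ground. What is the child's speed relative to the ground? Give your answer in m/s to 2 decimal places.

In east/north components (m/s): child relative to ship = (-0.868, -0.676); ship relative to water = (-3.900, 0.000); water relative to ground = (2.200, 0.000).
Sum = (-2.568, -0.676) m/s.
Speed = |(-2.568, -0.676)| = 2.655 m/s.

2.66 m/s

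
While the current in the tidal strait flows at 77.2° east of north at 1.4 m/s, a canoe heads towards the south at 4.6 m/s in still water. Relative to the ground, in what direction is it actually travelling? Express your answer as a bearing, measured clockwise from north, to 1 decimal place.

Taking east as x and north as y: velocity relative to the water = (0.000, -4.600) m/s; the water relative to ground = (1.365, 0.310) m/s.
Velocity relative to ground = (0.000, -4.600) + (1.365, 0.310) = (1.365, -4.290) m/s.
Bearing = atan2(1.37, -4.29) = 162.35° clockwise from north.

162.3°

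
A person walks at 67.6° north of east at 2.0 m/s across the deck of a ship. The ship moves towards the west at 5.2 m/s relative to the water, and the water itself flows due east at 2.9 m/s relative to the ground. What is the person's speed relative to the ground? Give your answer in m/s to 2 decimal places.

In east/north components (m/s): person relative to ship = (0.762, 1.849); ship relative to water = (-5.200, 0.000); water relative to ground = (2.900, 0.000).
Sum = (-1.538, 1.849) m/s.
Speed = |(-1.538, 1.849)| = 2.405 m/s.

2.41 m/s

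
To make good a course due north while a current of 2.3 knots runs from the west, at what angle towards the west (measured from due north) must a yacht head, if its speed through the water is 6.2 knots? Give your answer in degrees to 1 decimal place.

The current pushes perpendicular to the desired track; the heading must have a component into the current equal to 2.3 knots: 6.2 sin θ = 2.3.
sin θ = 0.3710, so θ = 21.775°.

21.8°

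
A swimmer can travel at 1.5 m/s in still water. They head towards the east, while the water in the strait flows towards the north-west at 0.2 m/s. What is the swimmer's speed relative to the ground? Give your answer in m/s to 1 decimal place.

Taking east as x and north as y: velocity relative to the water = (1.500, 0.000) m/s; the water relative to ground = (-0.141, 0.141) m/s.
Velocity relative to ground = (1.500, 0.000) + (-0.141, 0.141) = (1.359, 0.141) m/s.
Speed = |(1.359, 0.141)| = 1.366 m/s.

1.4 m/s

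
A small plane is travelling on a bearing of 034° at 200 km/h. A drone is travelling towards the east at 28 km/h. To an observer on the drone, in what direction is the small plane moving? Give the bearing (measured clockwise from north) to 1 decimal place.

Taking east as x and north as y: small plane velocity = (111.839, 165.808) km/h; drone velocity = (28.000, 0.000) km/h.
Velocity of small plane relative to drone = (111.839, 165.808) − (28.000, 0.000) = (83.839, 165.808) km/h.
Bearing = atan2(83.84, 165.81) = 26.82° clockwise from north.

026.8°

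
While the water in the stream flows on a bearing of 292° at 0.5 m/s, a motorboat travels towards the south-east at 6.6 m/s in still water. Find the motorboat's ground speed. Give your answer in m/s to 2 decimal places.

6.14 m/s

Taking east as x and north as y: velocity relative to the water = (4.667, -4.667) m/s; the water relative to ground = (-0.464, 0.187) m/s.
Velocity relative to ground = (4.667, -4.667) + (-0.464, 0.187) = (4.203, -4.480) m/s.
Speed = |(4.203, -4.480)| = 6.143 m/s.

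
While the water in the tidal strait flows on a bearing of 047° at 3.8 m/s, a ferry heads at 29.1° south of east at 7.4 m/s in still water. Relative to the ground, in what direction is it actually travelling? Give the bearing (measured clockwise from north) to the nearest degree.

096°

Taking east as x and north as y: velocity relative to the water = (6.466, -3.599) m/s; the water relative to ground = (2.779, 2.592) m/s.
Velocity relative to ground = (6.466, -3.599) + (2.779, 2.592) = (9.245, -1.007) m/s.
Bearing = atan2(9.25, -1.01) = 96.22° clockwise from north.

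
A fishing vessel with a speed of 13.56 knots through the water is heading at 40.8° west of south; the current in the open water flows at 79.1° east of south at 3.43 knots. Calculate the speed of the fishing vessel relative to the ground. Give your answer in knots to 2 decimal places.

12.22 knots

Taking east as x and north as y: velocity relative to the water = (-8.860, -10.265) knots; the water relative to ground = (3.368, -0.649) knots.
Velocity relative to ground = (-8.860, -10.265) + (3.368, -0.649) = (-5.492, -10.913) knots.
Speed = |(-5.492, -10.913)| = 12.218 knots.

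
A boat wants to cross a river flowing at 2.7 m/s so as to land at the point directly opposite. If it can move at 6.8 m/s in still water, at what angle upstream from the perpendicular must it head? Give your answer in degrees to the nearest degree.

23°

To cancel the current, the upstream component of the boat's velocity must equal the flow: 6.8 sin θ = 2.7.
sin θ = 2.7 / 6.8 = 0.3971.
θ = arcsin(0.3971) = 23.394°.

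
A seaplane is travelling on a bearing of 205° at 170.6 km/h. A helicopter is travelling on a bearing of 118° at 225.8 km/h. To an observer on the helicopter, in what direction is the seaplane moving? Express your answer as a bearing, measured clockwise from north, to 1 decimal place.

Taking east as x and north as y: seaplane velocity = (-72.099, -154.616) km/h; helicopter velocity = (199.370, -106.007) km/h.
Velocity of seaplane relative to helicopter = (-72.099, -154.616) − (199.370, -106.007) = (-271.468, -48.609) km/h.
Bearing = atan2(-271.47, -48.61) = 259.85° clockwise from north.

259.8°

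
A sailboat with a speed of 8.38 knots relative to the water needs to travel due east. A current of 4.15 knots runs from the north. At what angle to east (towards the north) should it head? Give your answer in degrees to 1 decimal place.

29.7°

The current pushes perpendicular to the desired track; the heading must have a component into the current equal to 4.15 knots: 8.38 sin θ = 4.15.
sin θ = 0.4952, so θ = 29.685°.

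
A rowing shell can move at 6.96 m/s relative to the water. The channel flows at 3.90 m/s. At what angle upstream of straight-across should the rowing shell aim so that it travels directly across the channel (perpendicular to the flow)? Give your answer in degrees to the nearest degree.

34°

To cancel the current, the upstream component of the rowing shell's velocity must equal the flow: 6.96 sin θ = 3.90.
sin θ = 3.90 / 6.96 = 0.5603.
θ = arcsin(0.5603) = 34.080°.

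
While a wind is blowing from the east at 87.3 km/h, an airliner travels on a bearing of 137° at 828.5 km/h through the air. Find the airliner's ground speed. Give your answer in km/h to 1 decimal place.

771.6 km/h

Taking east as x and north as y: velocity relative to the air = (565.036, -605.927) km/h; the air relative to ground = (-87.300, 0.000) km/h.
Velocity relative to ground = (565.036, -605.927) + (-87.300, 0.000) = (477.736, -605.927) km/h.
Speed = |(477.736, -605.927)| = 771.608 km/h.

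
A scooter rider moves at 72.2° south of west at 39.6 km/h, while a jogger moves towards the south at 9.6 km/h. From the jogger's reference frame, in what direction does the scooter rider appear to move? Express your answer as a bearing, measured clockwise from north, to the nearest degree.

203°

Taking east as x and north as y: scooter rider velocity = (-12.106, -37.704) km/h; jogger velocity = (0.000, -9.600) km/h.
Velocity of scooter rider relative to jogger = (-12.106, -37.704) − (0.000, -9.600) = (-12.106, -28.104) km/h.
Bearing = atan2(-12.11, -28.10) = 203.30° clockwise from north.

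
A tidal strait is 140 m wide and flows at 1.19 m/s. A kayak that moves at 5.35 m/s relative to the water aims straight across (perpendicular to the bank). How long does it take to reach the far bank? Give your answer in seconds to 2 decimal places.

26.17 s

The component of the kayak's velocity perpendicular to the bank is 5.35 m/s.
The current is parallel to the bank, so it does not affect the crossing time.
Time = 140 / 5.350 = 26.168 s.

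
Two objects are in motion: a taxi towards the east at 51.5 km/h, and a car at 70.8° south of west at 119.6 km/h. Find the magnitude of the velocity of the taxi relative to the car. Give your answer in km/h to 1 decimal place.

144.9 km/h

Taking east as x and north as y: taxi velocity = (51.500, 0.000) km/h; car velocity = (-39.332, -112.947) km/h.
Velocity of taxi relative to car = (51.500, 0.000) − (-39.332, -112.947) = (90.832, 112.947) km/h.
Magnitude = |(90.832, 112.947)| = 144.940 km/h.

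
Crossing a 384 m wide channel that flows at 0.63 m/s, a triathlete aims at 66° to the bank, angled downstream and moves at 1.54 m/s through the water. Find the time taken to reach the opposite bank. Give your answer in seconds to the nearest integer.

273 s

The component of the triathlete's velocity perpendicular to the bank is 1.54 × sin 66° = 1.407 m/s.
The flow acts along the bank and has no component across it.
Time = 384 / 1.407 = 272.948 s.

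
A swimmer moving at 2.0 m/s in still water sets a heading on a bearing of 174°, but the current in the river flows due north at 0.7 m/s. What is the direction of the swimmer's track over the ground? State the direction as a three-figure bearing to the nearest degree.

Taking east as x and north as y: velocity relative to the water = (0.209, -1.989) m/s; the water relative to ground = (0.000, 0.700) m/s.
Velocity relative to ground = (0.209, -1.989) + (0.000, 0.700) = (0.209, -1.289) m/s.
Bearing = atan2(0.21, -1.29) = 170.79° clockwise from north.

171°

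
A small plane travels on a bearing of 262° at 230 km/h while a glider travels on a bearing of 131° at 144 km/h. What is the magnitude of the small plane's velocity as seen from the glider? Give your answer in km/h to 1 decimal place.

342.2 km/h

Taking east as x and north as y: small plane velocity = (-227.762, -32.010) km/h; glider velocity = (108.678, -94.473) km/h.
Velocity of small plane relative to glider = (-227.762, -32.010) − (108.678, -94.473) = (-336.440, 62.463) km/h.
Magnitude = |(-336.440, 62.463)| = 342.189 km/h.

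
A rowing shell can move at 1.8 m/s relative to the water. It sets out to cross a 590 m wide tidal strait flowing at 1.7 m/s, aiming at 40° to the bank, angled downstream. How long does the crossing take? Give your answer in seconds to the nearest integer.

The component of the rowing shell's velocity perpendicular to the bank is 1.8 × sin 40° = 1.157 m/s.
Only the cross-stream component determines the crossing time; the current contributes nothing perpendicular to the bank.
Time = 590 / 1.157 = 509.932 s.

510 s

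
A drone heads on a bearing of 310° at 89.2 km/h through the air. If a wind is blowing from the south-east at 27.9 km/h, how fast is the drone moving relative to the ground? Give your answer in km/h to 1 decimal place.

117.0 km/h

Taking east as x and north as y: velocity relative to the air = (-68.331, 57.337) km/h; the air relative to ground = (-19.728, 19.728) km/h.
Velocity relative to ground = (-68.331, 57.337) + (-19.728, 19.728) = (-88.059, 77.065) km/h.
Speed = |(-88.059, 77.065)| = 117.019 km/h.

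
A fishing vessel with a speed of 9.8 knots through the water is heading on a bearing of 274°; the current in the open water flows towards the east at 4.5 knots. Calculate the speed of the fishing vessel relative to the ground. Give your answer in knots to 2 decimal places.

5.32 knots

Taking east as x and north as y: velocity relative to the water = (-9.776, 0.684) knots; the water relative to ground = (4.500, 0.000) knots.
Velocity relative to ground = (-9.776, 0.684) + (4.500, 0.000) = (-5.276, 0.684) knots.
Speed = |(-5.276, 0.684)| = 5.320 knots.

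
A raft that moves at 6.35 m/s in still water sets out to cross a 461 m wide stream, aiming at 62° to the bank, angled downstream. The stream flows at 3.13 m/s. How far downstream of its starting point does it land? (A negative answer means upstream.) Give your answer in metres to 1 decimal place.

Perpendicular speed = 5.607 m/s; crossing time = 461 / 5.607 = 82.223 s.
Net downstream speed = 6.111 m/s.
Drift = 6.111 × 82.223 = 502.475 m (downstream).

502.5 m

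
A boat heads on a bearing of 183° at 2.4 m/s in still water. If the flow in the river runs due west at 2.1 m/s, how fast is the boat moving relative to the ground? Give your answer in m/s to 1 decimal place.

3.3 m/s

Taking east as x and north as y: velocity relative to the water = (-0.126, -2.397) m/s; the water relative to ground = (-2.100, 0.000) m/s.
Velocity relative to ground = (-0.126, -2.397) + (-2.100, 0.000) = (-2.226, -2.397) m/s.
Speed = |(-2.226, -2.397)| = 3.271 m/s.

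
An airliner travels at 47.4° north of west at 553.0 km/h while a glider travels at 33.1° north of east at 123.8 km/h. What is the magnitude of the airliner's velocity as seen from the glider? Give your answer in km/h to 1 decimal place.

586.3 km/h

Taking east as x and north as y: airliner velocity = (-374.312, 407.062) km/h; glider velocity = (103.710, 67.607) km/h.
Velocity of airliner relative to glider = (-374.312, 407.062) − (103.710, 67.607) = (-478.022, 339.454) km/h.
Magnitude = |(-478.022, 339.454)| = 586.289 km/h.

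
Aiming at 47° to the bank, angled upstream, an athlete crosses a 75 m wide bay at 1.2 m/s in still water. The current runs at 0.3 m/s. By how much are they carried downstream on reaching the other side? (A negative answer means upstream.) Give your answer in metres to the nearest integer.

Perpendicular speed = 0.878 m/s; crossing time = 75 / 0.878 = 85.458 s.
Net downstream speed = -0.518 m/s.
Drift = -0.518 × 85.458 = -44.301 m (upstream).

-44 m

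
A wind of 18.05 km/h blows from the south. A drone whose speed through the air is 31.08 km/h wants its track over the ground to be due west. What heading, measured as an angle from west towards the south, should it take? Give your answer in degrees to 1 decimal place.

The wind pushes perpendicular to the desired track; the heading must have a component into the wind equal to 18.05 km/h: 31.08 sin θ = 18.05.
sin θ = 0.5808, so θ = 35.504°.

35.5°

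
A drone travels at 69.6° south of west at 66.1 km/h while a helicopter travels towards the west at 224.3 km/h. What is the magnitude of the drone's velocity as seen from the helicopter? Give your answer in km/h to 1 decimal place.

210.6 km/h

Taking east as x and north as y: drone velocity = (-23.041, -61.954) km/h; helicopter velocity = (-224.300, 0.000) km/h.
Velocity of drone relative to helicopter = (-23.041, -61.954) − (-224.300, 0.000) = (201.259, -61.954) km/h.
Magnitude = |(201.259, -61.954)| = 210.579 km/h.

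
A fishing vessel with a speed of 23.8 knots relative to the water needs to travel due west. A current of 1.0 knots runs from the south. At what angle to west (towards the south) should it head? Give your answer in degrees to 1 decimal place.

2.4°

The current pushes perpendicular to the desired track; the heading must have a component into the current equal to 1.0 knots: 23.8 sin θ = 1.0.
sin θ = 0.0420, so θ = 2.408°.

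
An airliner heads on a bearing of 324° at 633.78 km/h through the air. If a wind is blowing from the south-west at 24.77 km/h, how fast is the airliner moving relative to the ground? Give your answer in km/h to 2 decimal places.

638.12 km/h

Taking east as x and north as y: velocity relative to the air = (-372.527, 512.739) km/h; the air relative to ground = (17.515, 17.515) km/h.
Velocity relative to ground = (-372.527, 512.739) + (17.515, 17.515) = (-355.012, 530.254) km/h.
Speed = |(-355.012, 530.254)| = 638.124 km/h.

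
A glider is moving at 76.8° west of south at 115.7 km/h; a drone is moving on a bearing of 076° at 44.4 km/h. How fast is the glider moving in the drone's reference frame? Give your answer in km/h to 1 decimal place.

160.1 km/h

Taking east as x and north as y: glider velocity = (-112.643, -26.420) km/h; drone velocity = (43.081, 10.741) km/h.
Velocity of glider relative to drone = (-112.643, -26.420) − (43.081, 10.741) = (-155.724, -37.162) km/h.
Magnitude = |(-155.724, -37.162)| = 160.097 km/h.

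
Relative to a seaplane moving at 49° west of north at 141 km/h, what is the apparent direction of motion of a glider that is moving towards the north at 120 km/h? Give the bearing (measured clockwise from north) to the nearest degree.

076°

Taking east as x and north as y: glider velocity = (0.000, 120.000) km/h; seaplane velocity = (-106.414, 92.504) km/h.
Velocity of glider relative to seaplane = (0.000, 120.000) − (-106.414, 92.504) = (106.414, 27.496) km/h.
Bearing = atan2(106.41, 27.50) = 75.51° clockwise from north.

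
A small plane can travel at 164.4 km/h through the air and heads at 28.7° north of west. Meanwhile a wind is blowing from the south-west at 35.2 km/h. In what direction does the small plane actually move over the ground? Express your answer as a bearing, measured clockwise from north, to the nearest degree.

Taking east as x and north as y: velocity relative to the air = (-144.203, 78.949) km/h; the air relative to ground = (24.890, 24.890) km/h.
Velocity relative to ground = (-144.203, 78.949) + (24.890, 24.890) = (-119.313, 103.839) km/h.
Bearing = atan2(-119.31, 103.84) = 311.03° clockwise from north.

311°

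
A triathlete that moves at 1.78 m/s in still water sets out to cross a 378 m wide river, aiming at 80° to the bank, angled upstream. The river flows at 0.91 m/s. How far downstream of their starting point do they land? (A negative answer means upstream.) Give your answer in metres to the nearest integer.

130 m

Perpendicular speed = 1.753 m/s; crossing time = 378 / 1.753 = 215.636 s.
Net downstream speed = 0.601 m/s.
Drift = 0.601 × 215.636 = 129.577 m (downstream).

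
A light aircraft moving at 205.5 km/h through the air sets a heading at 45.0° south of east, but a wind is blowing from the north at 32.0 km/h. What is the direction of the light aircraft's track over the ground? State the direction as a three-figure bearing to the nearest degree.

Taking east as x and north as y: velocity relative to the air = (145.310, -145.310) km/h; the air relative to ground = (0.000, -32.000) km/h.
Velocity relative to ground = (145.310, -145.310) + (0.000, -32.000) = (145.310, -177.310) km/h.
Bearing = atan2(145.31, -177.31) = 140.66° clockwise from north.

141°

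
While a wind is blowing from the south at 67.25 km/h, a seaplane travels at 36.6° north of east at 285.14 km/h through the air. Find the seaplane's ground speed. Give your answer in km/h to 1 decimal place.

Taking east as x and north as y: velocity relative to the air = (228.915, 170.008) km/h; the air relative to ground = (0.000, 67.250) km/h.
Velocity relative to ground = (228.915, 170.008) + (0.000, 67.250) = (228.915, 237.258) km/h.
Speed = |(228.915, 237.258)| = 329.687 km/h.

329.7 km/h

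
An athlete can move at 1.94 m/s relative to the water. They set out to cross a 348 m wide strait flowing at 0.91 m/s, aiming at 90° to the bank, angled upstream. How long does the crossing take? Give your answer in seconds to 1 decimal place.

The component of the athlete's velocity perpendicular to the bank is 1.94 m/s.
Only the cross-stream component determines the crossing time; the current contributes nothing perpendicular to the bank.
Time = 348 / 1.940 = 179.381 s.

179.4 s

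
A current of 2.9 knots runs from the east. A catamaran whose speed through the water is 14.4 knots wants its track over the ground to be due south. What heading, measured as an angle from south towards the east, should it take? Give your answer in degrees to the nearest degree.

12°

The current pushes perpendicular to the desired track; the heading must have a component into the current equal to 2.9 knots: 14.4 sin θ = 2.9.
sin θ = 0.2014, so θ = 11.618°.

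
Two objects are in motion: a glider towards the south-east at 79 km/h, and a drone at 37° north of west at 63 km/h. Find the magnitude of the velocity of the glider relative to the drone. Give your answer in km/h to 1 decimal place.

Taking east as x and north as y: glider velocity = (55.861, -55.861) km/h; drone velocity = (-50.314, 37.914) km/h.
Velocity of glider relative to drone = (55.861, -55.861) − (-50.314, 37.914) = (106.175, -93.776) km/h.
Magnitude = |(106.175, -93.776)| = 141.658 km/h.

141.7 km/h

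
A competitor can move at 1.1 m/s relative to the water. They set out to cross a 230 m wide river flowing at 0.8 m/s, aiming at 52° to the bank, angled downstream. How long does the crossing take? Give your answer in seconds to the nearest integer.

265 s

The component of the competitor's velocity perpendicular to the bank is 1.1 × sin 52° = 0.867 m/s.
The flow acts along the bank and has no component across it.
Time = 230 / 0.867 = 265.340 s.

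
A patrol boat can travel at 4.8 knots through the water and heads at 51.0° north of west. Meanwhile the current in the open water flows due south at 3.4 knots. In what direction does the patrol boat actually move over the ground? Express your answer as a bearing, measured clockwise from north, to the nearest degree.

Taking east as x and north as y: velocity relative to the water = (-3.021, 3.730) knots; the water relative to ground = (0.000, -3.400) knots.
Velocity relative to ground = (-3.021, 3.730) + (0.000, -3.400) = (-3.021, 0.330) knots.
Bearing = atan2(-3.02, 0.33) = 276.24° clockwise from north.

276°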